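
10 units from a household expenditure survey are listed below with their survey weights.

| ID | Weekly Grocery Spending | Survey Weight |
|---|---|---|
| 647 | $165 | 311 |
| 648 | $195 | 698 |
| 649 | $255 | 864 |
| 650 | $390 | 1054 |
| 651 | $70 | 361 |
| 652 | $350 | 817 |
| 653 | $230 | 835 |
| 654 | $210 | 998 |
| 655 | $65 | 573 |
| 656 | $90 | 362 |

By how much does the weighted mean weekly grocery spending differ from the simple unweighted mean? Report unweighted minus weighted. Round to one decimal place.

Unweighted sum = 165 + 195 + 255 + 390 + 70 + 350 + 230 + 210 + 65 + 90 = 2020
Unweighted mean = 2020 / 10 = 202
Weighted sum = 165×311 + 195×698 + 255×864 + 390×1054 + 70×361 + 350×817 + 230×835 + 210×998 + 65×573 + 90×362
  = 51315 + 136110 + 220320 + 411060 + 25270 + 285950 + 192050 + 209580 + 37245 + 32580 = 1601480
Sum of weights = 311 + 698 + 864 + 1054 + 361 + 817 + 835 + 998 + 573 + 362 = 6873
Weighted mean = 1601480 / 6873 = 233.01033
Difference (unweighted minus weighted) = -31.01033

-31.0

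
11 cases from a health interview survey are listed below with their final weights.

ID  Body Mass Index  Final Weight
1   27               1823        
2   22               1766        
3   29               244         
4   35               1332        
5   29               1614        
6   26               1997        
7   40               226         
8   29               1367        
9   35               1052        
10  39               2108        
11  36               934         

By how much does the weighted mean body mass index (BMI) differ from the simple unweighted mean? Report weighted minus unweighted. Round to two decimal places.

-1.00

Unweighted sum = 27 + 22 + 29 + 35 + 29 + 26 + 40 + 29 + 35 + 39 + 36 = 347
Unweighted mean = 347 / 11 = 31.545455
Weighted sum = 441836
Sum of weights = 1823 + 1766 + 244 + 1332 + 1614 + 1997 + 226 + 1367 + 1052 + 2108 + 934 = 14463
Weighted mean = 441836 / 14463 = 30.549402
Difference (weighted minus unweighted) = -0.99605262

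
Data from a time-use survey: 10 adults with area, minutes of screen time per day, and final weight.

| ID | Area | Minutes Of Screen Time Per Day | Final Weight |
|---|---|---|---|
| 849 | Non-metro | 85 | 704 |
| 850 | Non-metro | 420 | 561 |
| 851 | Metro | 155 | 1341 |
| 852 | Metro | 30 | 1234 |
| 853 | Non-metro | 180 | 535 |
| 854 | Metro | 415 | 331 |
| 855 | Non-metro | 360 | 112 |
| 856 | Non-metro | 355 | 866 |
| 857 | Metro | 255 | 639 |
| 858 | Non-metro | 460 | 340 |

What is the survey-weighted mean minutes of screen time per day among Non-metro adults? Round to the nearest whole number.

Non-metro rows: 849, 850, 853, 855, 856, 858
Weighted sum = 895910
Sum of weights = 704 + 561 + 535 + 112 + 866 + 340 = 3118
Weighted mean = 895910 / 3118 = 287.33483

287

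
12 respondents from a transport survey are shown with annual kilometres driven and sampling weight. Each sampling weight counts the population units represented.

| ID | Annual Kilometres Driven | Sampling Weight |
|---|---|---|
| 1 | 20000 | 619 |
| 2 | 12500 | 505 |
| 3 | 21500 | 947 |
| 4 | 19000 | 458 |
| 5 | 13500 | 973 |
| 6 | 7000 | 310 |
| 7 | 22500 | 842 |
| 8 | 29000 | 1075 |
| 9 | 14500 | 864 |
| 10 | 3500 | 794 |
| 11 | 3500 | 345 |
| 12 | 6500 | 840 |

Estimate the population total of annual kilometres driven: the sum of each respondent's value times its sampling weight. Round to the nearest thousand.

Weighted total = 20000×619 + 12500×505 + 21500×947 + 19000×458 + 13500×973 + 7000×310 + 22500×842 + 29000×1075 + 14500×864 + 3500×794 + 3500×345 + 6500×840
  = 12380000 + 6312500 + 20360500 + 8702000 + 13135500 + 2170000 + 18945000 + 31175000 + 12528000 + 2779000 + 1207500 + 5460000 = 135155000

135155000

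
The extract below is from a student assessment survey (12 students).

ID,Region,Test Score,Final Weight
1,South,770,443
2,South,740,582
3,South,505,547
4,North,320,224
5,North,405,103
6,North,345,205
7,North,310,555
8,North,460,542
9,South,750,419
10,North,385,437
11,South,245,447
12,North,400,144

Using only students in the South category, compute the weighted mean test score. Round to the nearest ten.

South rows: 1, 2, 3, 9, 11
Weighted sum = 770×443 + 740×582 + 505×547 + 750×419 + 245×447
  = 341110 + 430680 + 276235 + 314250 + 109515 = 1471790
Sum of weights = 2438
Weighted mean = 1471790 / 2438 = 603.68745

600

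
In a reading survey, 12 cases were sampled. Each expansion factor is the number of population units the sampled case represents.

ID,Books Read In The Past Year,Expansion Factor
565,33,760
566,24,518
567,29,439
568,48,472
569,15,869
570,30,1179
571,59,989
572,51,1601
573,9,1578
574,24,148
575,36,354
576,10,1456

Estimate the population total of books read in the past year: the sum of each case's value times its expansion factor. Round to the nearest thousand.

Weighted total = 33×760 + 24×518 + 29×439 + 48×472 + 15×869 + 30×1179 + 59×989 + 51×1601 + 9×1578 + 24×148 + 36×354 + 10×1456
  = 25080 + 12432 + 12731 + 22656 + 13035 + 35370 + 58351 + 81651 + 14202 + 3552 + 12744 + 14560 = 306364

306000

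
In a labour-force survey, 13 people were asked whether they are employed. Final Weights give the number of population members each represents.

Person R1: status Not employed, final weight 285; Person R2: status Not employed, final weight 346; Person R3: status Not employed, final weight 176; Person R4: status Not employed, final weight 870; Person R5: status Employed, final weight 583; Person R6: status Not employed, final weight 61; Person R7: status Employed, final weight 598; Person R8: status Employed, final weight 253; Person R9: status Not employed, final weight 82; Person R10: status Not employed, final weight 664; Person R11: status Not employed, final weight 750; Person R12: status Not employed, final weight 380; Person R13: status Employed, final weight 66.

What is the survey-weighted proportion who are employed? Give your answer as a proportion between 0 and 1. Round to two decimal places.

Sum of weights for 'Employed' = 583 + 598 + 253 + 66 = 1500
Total weight = 5114
Weighted proportion = 1500 / 5114 = 0.29331248

0.29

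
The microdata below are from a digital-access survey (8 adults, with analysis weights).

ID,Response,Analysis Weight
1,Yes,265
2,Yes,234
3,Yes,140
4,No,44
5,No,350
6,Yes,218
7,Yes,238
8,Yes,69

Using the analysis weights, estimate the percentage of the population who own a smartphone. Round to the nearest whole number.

75

Sum of weights for 'Yes' = 265 + 234 + 140 + 218 + 238 + 69 = 1164
Total weight = 265 + 234 + 140 + 44 + 350 + 218 + 238 + 69 = 1558
Weighted proportion = 1164 / 1558 = 0.74711168 → 74.711168%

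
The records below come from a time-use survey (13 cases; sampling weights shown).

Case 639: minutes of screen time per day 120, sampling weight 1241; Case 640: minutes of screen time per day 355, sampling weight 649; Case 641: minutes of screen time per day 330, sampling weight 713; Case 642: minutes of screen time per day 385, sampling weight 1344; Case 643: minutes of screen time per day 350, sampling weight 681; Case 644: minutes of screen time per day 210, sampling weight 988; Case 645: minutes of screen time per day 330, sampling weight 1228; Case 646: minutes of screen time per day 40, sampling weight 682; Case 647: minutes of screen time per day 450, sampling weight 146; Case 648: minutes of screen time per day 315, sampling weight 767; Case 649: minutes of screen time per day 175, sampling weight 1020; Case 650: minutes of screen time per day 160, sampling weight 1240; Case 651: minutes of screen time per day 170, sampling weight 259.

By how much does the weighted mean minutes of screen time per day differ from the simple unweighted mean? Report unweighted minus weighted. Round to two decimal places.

10.85

Unweighted sum = 3390
Unweighted mean = 3390 / 13 = 260.76923
Weighted sum = 2738630
Sum of weights = 10958
Weighted mean = 2738630 / 10958 = 249.92061
Difference (unweighted minus weighted) = 10.848625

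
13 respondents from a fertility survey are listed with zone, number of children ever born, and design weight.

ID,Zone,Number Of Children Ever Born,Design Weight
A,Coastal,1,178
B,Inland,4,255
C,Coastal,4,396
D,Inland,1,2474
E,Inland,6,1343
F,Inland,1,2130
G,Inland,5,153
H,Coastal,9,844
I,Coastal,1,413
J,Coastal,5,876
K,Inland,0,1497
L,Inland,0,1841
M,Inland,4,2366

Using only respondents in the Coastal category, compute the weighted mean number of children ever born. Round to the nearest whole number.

Coastal rows: A, C, H, I, J
Weighted sum = 1×178 + 4×396 + 9×844 + 1×413 + 5×876
  = 178 + 1584 + 7596 + 413 + 4380 = 14151
Sum of weights = 178 + 396 + 844 + 413 + 876 = 2707
Weighted mean = 14151 / 2707 = 5.2275582

5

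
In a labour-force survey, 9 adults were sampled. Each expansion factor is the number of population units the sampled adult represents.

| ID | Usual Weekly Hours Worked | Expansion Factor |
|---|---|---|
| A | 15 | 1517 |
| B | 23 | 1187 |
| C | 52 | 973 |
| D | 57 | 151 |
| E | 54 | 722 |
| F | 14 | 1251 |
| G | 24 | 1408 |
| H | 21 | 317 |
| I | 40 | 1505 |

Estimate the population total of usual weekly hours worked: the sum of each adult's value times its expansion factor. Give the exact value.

Weighted total = 15×1517 + 23×1187 + 52×973 + 57×151 + 54×722 + 14×1251 + 24×1408 + 21×317 + 40×1505
  = 22755 + 27301 + 50596 + 8607 + 38988 + 17514 + 33792 + 6657 + 60200 = 266410

266410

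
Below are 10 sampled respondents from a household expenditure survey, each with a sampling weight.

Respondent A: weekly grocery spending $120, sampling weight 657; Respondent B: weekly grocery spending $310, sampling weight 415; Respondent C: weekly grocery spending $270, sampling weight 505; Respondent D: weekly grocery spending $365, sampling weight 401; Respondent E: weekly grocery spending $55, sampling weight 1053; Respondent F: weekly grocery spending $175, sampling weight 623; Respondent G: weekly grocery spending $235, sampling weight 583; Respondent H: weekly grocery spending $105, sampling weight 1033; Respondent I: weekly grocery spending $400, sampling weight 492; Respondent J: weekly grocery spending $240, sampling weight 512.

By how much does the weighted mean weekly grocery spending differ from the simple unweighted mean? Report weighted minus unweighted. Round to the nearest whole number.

Unweighted sum = 2275
Unweighted mean = 2275 / 10 = 227.5
Weighted sum = 1222295
Sum of weights = 6274
Weighted mean = 1222295 / 6274 = 194.81909
Difference (weighted minus unweighted) = -32.680905

-33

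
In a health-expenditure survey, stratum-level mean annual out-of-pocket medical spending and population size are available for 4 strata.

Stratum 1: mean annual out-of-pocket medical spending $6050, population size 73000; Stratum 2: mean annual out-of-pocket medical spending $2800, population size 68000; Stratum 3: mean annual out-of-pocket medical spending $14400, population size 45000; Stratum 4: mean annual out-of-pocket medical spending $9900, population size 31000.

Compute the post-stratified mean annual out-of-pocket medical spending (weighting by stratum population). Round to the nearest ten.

7310

Σ Nₕ·x̄ₕ = 1586950000
Σ Nₕ = 217000
Overall mean = 1586950000 / 217000 = 7313.1336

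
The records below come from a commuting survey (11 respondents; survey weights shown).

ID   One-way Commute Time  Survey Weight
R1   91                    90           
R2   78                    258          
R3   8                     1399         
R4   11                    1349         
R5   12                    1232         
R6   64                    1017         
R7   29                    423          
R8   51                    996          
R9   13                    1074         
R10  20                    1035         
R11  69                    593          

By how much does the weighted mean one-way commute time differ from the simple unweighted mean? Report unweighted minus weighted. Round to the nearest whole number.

Unweighted sum = 91 + 78 + 8 + 11 + 12 + 64 + 29 + 51 + 13 + 20 + 69 = 446
Unweighted mean = 446 / 11 = 40.545455
Weighted sum = 91×90 + 78×258 + 8×1399 + 11×1349 + 12×1232 + 64×1017 + 29×423 + 51×996 + 13×1074 + 20×1035 + 69×593
  = 8190 + 20124 + 11192 + 14839 + 14784 + 65088 + 12267 + 50796 + 13962 + 20700 + 40917 = 272859
Sum of weights = 90 + 258 + 1399 + 1349 + 1232 + 1017 + 423 + 996 + 1074 + 1035 + 593 = 9466
Weighted mean = 272859 / 9466 = 28.825164
Difference (unweighted minus weighted) = 11.720291

12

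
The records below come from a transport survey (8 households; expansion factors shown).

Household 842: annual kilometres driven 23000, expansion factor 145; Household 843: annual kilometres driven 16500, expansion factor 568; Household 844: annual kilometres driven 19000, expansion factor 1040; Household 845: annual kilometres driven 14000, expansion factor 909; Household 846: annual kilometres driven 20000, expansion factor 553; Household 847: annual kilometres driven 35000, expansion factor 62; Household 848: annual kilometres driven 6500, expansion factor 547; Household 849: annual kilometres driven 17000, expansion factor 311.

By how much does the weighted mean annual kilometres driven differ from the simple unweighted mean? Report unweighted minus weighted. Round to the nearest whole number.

Unweighted sum = 23000 + 16500 + 19000 + 14000 + 20000 + 35000 + 6500 + 17000 = 151000
Unweighted mean = 151000 / 8 = 18875
Weighted sum = 23000×145 + 16500×568 + 19000×1040 + 14000×909 + 20000×553 + 35000×62 + 6500×547 + 17000×311
  = 3335000 + 9372000 + 19760000 + 12726000 + 11060000 + 2170000 + 3555500 + 5287000 = 67265500
Sum of weights = 145 + 568 + 1040 + 909 + 553 + 62 + 547 + 311 = 4135
Weighted mean = 67265500 / 4135 = 16267.352
Difference (unweighted minus weighted) = 2607.6481

2608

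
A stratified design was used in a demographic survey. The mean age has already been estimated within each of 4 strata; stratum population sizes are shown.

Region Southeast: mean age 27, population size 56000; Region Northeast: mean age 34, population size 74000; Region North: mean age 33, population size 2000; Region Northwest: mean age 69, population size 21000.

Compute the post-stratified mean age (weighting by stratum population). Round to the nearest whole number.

Σ Nₕ·x̄ₕ = 5543000
Σ Nₕ = 56000 + 74000 + 2000 + 21000 = 153000
Overall mean = 5543000 / 153000 = 36.228758

36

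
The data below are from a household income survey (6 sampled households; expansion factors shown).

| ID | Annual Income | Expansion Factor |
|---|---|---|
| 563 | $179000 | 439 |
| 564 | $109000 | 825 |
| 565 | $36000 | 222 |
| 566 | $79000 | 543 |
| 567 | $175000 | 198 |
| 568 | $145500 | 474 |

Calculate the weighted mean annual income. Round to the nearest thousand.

Weighted sum = 179000×439 + 109000×825 + 36000×222 + 79000×543 + 175000×198 + 145500×474
  = 78581000 + 89925000 + 7992000 + 42897000 + 34650000 + 68967000 = 323012000
Sum of weights = 2701
Weighted mean = 323012000 / 2701 = 119589.78

120000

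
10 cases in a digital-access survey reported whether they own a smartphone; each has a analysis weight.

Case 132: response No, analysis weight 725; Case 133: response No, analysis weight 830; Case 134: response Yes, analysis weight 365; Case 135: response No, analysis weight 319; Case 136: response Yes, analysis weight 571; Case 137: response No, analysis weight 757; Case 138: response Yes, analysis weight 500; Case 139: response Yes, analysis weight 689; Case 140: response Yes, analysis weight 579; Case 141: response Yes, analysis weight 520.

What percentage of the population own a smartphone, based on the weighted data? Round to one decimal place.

Sum of weights for 'Yes' = 365 + 571 + 500 + 689 + 579 + 520 = 3224
Total weight = 725 + 830 + 365 + 319 + 571 + 757 + 500 + 689 + 579 + 520 = 5855
Weighted proportion = 3224 / 5855 = 0.55064048 → 55.064048%

55.1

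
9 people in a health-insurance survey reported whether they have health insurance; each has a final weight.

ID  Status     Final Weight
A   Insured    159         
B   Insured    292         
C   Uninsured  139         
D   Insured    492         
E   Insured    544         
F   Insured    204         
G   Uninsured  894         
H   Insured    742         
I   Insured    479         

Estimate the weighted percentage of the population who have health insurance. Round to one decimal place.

Sum of weights for 'Insured' = 159 + 292 + 492 + 544 + 204 + 742 + 479 = 2912
Total weight = 159 + 292 + 139 + 492 + 544 + 204 + 894 + 742 + 479 = 3945
Weighted proportion = 2912 / 3945 = 0.73814956 → 73.814956%

73.8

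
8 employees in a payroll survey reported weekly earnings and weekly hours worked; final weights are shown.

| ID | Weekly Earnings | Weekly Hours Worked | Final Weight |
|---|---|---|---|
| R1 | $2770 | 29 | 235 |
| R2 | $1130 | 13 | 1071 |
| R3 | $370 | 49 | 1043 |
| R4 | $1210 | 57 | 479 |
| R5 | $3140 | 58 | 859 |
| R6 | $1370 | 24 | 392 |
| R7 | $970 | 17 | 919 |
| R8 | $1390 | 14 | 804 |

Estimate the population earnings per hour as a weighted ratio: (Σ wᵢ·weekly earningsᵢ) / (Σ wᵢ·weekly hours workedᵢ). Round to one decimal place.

43.6

Σ wᵢ·y = 2770×235 + 1130×1071 + 370×1043 + 1210×479 + 3140×859 + 1370×392 + 970×919 + 1390×804
  = 650950 + 1210230 + 385910 + 579590 + 2697260 + 537040 + 891430 + 1117560 = 8069970
Σ wᵢ·x = 29×235 + 13×1071 + 49×1043 + 57×479 + 58×859 + 24×392 + 17×919 + 14×804
  = 6815 + 13923 + 51107 + 27303 + 49822 + 9408 + 15623 + 11256 = 185257
Ratio = 8069970 / 185257 = 43.560945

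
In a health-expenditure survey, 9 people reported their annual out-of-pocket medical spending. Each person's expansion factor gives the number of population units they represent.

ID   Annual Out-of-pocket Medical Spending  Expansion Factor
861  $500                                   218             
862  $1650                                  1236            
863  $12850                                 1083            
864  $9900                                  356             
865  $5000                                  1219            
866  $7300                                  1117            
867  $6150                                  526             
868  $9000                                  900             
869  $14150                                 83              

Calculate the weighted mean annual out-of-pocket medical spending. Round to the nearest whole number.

6879

Weighted sum = 500×218 + 1650×1236 + 12850×1083 + 9900×356 + 5000×1219 + 7300×1117 + 6150×526 + 9000×900 + 14150×83
  = 109000 + 2039400 + 13916550 + 3524400 + 6095000 + 8154100 + 3234900 + 8100000 + 1174450 = 46347800
Sum of weights = 6738
Weighted mean = 46347800 / 6738 = 6878.5693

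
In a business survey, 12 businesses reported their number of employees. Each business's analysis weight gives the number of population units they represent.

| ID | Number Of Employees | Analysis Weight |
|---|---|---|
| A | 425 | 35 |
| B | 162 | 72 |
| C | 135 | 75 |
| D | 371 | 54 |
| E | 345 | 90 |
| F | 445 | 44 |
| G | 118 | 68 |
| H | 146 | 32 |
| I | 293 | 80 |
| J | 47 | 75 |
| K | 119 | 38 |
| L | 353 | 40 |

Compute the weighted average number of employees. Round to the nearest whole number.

236

Weighted sum = 425×35 + 162×72 + 135×75 + 371×54 + 345×90 + 445×44 + 118×68 + 146×32 + 293×80 + 47×75 + 119×38 + 353×40
  = 14875 + 11664 + 10125 + 20034 + 31050 + 19580 + 8024 + 4672 + 23440 + 3525 + 4522 + 14120 = 165631
Sum of weights = 703
Weighted mean = 165631 / 703 = 235.60597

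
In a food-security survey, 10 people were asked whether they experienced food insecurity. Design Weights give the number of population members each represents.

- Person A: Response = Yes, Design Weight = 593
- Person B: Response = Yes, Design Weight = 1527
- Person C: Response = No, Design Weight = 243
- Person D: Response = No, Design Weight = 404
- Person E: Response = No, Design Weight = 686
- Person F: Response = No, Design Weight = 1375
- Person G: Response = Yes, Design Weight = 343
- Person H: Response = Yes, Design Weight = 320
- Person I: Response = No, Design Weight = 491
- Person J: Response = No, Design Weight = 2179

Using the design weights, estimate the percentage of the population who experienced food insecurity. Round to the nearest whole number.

Sum of weights for 'Yes' = 593 + 1527 + 343 + 320 = 2783
Total weight = 593 + 1527 + 243 + 404 + 686 + 1375 + 343 + 320 + 491 + 2179 = 8161
Weighted proportion = 2783 / 8161 = 0.34101213 → 34.101213%

34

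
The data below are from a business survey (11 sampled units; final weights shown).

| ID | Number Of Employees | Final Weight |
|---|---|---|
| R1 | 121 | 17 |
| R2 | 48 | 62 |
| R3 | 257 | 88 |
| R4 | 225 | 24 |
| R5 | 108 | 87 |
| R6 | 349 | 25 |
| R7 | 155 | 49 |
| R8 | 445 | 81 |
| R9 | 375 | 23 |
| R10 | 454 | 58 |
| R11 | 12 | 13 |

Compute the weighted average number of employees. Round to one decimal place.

246.5

Weighted sum = 121×17 + 48×62 + 257×88 + 225×24 + 108×87 + 349×25 + 155×49 + 445×81 + 375×23 + 454×58 + 12×13
  = 2057 + 2976 + 22616 + 5400 + 9396 + 8725 + 7595 + 36045 + 8625 + 26332 + 156 = 129923
Sum of weights = 17 + 62 + 88 + 24 + 87 + 25 + 49 + 81 + 23 + 58 + 13 = 527
Weighted mean = 129923 / 527 = 246.53321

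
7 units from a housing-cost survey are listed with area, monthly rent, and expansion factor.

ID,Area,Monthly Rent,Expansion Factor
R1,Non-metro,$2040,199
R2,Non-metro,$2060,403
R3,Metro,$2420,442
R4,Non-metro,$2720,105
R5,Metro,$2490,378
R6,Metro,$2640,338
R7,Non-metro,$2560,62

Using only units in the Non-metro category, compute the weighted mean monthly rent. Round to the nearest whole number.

Non-metro rows: R1, R2, R4, R7
Weighted sum = 1680460
Sum of weights = 199 + 403 + 105 + 62 = 769
Weighted mean = 1680460 / 769 = 2185.2536

2185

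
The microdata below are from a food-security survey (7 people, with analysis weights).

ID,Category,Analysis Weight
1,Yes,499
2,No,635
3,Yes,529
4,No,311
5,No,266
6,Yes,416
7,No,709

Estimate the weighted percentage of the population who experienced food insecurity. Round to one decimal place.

42.9

Sum of weights for 'Yes' = 499 + 529 + 416 = 1444
Total weight = 499 + 635 + 529 + 311 + 266 + 416 + 709 = 3365
Weighted proportion = 1444 / 3365 = 0.42912333 → 42.912333%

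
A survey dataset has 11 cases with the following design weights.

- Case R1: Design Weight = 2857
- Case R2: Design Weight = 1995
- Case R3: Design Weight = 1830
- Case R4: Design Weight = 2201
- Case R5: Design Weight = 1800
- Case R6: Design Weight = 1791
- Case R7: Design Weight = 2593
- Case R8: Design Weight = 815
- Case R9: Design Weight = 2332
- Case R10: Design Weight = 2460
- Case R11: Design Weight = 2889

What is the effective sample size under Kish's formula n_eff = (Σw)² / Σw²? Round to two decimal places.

10.28

Σ wᵢ = 23563
Σ wᵢ² = 54007475
n_eff = 23563² / 54007475 = 555214969 / 54007475 = 10.280336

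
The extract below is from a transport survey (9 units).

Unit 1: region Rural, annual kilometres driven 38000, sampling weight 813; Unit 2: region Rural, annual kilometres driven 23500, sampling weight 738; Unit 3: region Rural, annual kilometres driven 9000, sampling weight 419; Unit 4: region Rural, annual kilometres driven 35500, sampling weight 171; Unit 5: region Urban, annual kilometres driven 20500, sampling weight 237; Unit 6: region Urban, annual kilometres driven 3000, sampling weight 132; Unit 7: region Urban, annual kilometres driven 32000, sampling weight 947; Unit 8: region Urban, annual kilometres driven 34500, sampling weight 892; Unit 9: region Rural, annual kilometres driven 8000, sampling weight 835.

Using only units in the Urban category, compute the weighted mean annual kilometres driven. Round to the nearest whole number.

30042

Urban rows: 5, 6, 7, 8
Weighted sum = 66332500
Sum of weights = 2208
Weighted mean = 66332500 / 2208 = 30041.893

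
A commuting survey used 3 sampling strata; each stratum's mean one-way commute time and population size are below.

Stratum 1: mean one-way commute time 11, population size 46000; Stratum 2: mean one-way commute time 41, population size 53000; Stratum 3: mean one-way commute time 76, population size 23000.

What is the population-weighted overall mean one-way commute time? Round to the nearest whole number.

36

Σ Nₕ·x̄ₕ = 11×46000 + 41×53000 + 76×23000
  = 506000 + 2173000 + 1748000 = 4427000
Σ Nₕ = 46000 + 53000 + 23000 = 122000
Overall mean = 4427000 / 122000 = 36.286885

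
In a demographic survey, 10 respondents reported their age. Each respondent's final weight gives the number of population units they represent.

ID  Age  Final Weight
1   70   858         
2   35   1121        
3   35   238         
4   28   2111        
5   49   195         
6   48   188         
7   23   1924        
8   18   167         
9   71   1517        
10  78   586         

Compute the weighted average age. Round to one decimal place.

43.3

Weighted sum = 70×858 + 35×1121 + 35×238 + 28×2111 + 49×195 + 48×188 + 23×1924 + 18×167 + 71×1517 + 78×586
  = 60060 + 39235 + 8330 + 59108 + 9555 + 9024 + 44252 + 3006 + 107707 + 45708 = 385985
Sum of weights = 8905
Weighted mean = 385985 / 8905 = 43.34475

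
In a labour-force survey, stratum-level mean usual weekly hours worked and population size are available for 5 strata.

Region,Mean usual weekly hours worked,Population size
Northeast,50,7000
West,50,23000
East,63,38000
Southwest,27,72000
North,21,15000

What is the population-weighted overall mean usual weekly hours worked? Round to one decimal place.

39.7

Σ Nₕ·x̄ₕ = 50×7000 + 50×23000 + 63×38000 + 27×72000 + 21×15000
  = 350000 + 1150000 + 2394000 + 1944000 + 315000 = 6153000
Σ Nₕ = 7000 + 23000 + 38000 + 72000 + 15000 = 155000
Overall mean = 6153000 / 155000 = 39.696774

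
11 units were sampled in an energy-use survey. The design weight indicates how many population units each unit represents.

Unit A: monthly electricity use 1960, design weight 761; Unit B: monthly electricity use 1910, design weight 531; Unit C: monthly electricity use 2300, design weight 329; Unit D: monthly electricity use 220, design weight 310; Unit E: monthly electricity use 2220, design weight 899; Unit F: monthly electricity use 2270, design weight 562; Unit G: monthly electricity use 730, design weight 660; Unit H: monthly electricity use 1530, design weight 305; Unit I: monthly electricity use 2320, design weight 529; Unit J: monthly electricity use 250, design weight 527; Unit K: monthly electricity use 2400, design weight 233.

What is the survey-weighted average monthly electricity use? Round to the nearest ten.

Weighted sum = 9468870
Sum of weights = 761 + 531 + 329 + 310 + 899 + 562 + 660 + 305 + 529 + 527 + 233 = 5646
Weighted mean = 9468870 / 5646 = 1677.0935

1680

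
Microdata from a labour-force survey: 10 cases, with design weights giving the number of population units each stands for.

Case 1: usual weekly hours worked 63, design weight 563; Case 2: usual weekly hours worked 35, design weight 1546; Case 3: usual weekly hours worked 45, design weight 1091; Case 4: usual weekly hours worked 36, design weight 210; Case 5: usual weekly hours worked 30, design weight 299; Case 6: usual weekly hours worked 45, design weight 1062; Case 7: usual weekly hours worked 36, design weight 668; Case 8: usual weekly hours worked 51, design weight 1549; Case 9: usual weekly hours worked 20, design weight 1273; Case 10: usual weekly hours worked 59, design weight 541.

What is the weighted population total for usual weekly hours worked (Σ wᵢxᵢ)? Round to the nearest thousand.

Weighted total = 63×563 + 35×1546 + 45×1091 + 36×210 + 30×299 + 45×1062 + 36×668 + 51×1549 + 20×1273 + 59×541
  = 363420

363000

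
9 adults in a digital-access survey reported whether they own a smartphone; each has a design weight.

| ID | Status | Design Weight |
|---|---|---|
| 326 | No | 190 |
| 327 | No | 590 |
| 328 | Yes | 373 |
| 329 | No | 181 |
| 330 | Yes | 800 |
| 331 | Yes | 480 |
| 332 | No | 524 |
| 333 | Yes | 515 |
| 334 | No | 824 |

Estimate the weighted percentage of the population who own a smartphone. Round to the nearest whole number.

Sum of weights for 'Yes' = 373 + 800 + 480 + 515 = 2168
Total weight = 190 + 590 + 373 + 181 + 800 + 480 + 524 + 515 + 824 = 4477
Weighted proportion = 2168 / 4477 = 0.48425285 → 48.425285%

48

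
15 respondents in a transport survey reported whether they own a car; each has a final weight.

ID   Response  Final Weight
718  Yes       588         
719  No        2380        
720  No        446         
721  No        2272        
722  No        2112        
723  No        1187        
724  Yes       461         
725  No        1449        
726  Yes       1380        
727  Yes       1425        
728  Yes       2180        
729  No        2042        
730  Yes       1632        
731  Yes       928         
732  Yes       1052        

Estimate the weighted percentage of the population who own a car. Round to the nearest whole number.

45

Sum of weights for 'Yes' = 588 + 461 + 1380 + 1425 + 2180 + 1632 + 928 + 1052 = 9646
Total weight = 21534
Weighted proportion = 9646 / 21534 = 0.44794279 → 44.794279%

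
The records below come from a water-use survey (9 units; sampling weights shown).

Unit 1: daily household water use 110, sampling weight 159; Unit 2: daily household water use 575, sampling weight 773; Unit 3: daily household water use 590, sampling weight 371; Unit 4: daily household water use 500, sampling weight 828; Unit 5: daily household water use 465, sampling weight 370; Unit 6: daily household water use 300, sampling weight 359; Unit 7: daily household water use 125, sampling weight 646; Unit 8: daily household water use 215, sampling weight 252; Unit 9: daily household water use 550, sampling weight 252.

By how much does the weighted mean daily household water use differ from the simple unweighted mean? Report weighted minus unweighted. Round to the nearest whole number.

Unweighted sum = 110 + 575 + 590 + 500 + 465 + 300 + 125 + 215 + 550 = 3430
Unweighted mean = 3430 / 9 = 381.11111
Weighted sum = 110×159 + 575×773 + 590×371 + 500×828 + 465×370 + 300×359 + 125×646 + 215×252 + 550×252
  = 1648135
Sum of weights = 4010
Weighted mean = 1648135 / 4010 = 411.00623
Difference (weighted minus unweighted) = 29.895123

30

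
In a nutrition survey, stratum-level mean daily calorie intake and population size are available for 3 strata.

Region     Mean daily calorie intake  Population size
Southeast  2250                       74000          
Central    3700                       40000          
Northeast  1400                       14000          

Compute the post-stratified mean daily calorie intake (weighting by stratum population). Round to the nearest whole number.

2610

Σ Nₕ·x̄ₕ = 2250×74000 + 3700×40000 + 1400×14000
  = 166500000 + 148000000 + 19600000 = 334100000
Σ Nₕ = 74000 + 40000 + 14000 = 128000
Overall mean = 334100000 / 128000 = 2610.1562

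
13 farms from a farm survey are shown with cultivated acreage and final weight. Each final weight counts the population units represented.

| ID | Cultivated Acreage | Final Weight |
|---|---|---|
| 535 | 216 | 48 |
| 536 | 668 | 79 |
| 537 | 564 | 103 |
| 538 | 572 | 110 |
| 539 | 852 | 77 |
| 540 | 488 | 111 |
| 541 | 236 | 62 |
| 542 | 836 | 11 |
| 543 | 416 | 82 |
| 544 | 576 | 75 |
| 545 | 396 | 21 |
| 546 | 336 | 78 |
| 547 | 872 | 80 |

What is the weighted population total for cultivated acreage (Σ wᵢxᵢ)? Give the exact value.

509348

Weighted total = 509348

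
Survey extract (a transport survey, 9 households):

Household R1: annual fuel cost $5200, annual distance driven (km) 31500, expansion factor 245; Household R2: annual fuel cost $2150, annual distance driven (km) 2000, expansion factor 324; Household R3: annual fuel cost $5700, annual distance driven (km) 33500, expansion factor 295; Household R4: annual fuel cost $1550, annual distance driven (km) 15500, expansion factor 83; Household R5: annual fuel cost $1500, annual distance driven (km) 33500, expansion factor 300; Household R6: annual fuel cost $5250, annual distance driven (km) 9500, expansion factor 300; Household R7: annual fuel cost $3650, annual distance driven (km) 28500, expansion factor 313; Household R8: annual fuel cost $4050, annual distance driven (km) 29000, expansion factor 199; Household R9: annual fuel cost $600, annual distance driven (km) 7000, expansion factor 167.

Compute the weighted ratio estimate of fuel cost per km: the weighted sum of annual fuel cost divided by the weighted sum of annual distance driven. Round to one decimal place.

Σ wᵢ·y = 5200×245 + 2150×324 + 5700×295 + 1550×83 + 1500×300 + 5250×300 + 3650×313 + 4050×199 + 600×167
  = 1274000 + 696600 + 1681500 + 128650 + 450000 + 1575000 + 1142450 + 805950 + 100200 = 7854350
Σ wᵢ·x = 31500×245 + 2000×324 + 33500×295 + 15500×83 + 33500×300 + 9500×300 + 28500×313 + 29000×199 + 7000×167
  = 7717500 + 648000 + 9882500 + 1286500 + 10050000 + 2850000 + 8920500 + 5771000 + 1169000 = 48295000
Ratio = 7854350 / 48295000 = 0.16263278

0.2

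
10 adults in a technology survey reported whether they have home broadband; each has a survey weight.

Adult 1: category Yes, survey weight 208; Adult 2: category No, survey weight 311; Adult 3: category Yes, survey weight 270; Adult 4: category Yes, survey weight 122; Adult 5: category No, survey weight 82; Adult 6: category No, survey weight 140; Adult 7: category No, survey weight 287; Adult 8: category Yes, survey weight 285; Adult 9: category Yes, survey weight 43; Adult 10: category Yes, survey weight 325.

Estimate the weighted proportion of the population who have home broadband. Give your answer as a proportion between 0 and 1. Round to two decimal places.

Sum of weights for 'Yes' = 208 + 270 + 122 + 285 + 43 + 325 = 1253
Total weight = 208 + 311 + 270 + 122 + 82 + 140 + 287 + 285 + 43 + 325 = 2073
Weighted proportion = 1253 / 2073 = 0.60443801

0.60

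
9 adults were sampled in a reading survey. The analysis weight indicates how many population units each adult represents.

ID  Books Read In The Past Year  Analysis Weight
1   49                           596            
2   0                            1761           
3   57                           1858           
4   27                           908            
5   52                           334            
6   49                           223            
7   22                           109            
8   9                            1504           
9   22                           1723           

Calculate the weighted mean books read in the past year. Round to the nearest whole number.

Weighted sum = 49×596 + 0×1761 + 57×1858 + 27×908 + 52×334 + 49×223 + 22×109 + 9×1504 + 22×1723
  = 241761
Sum of weights = 9016
Weighted mean = 241761 / 9016 = 26.814663

27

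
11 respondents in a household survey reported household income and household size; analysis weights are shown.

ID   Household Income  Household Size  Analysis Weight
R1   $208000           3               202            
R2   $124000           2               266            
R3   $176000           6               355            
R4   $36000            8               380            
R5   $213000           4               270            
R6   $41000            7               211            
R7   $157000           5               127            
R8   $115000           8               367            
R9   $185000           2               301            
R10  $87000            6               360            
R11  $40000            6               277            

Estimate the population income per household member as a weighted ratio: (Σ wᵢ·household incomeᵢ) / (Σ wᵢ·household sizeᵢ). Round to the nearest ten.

Σ wᵢ·y = 208000×202 + 124000×266 + 176000×355 + 36000×380 + 213000×270 + 41000×211 + 157000×127 + 115000×367 + 185000×301 + 87000×360 + 40000×277
  = 377550000
Σ wᵢ·x = 3×202 + 2×266 + 6×355 + 8×380 + 4×270 + 7×211 + 5×127 + 8×367 + 2×301 + 6×360 + 6×277
  = 16860
Ratio = 377550000 / 16860 = 22393.238

22390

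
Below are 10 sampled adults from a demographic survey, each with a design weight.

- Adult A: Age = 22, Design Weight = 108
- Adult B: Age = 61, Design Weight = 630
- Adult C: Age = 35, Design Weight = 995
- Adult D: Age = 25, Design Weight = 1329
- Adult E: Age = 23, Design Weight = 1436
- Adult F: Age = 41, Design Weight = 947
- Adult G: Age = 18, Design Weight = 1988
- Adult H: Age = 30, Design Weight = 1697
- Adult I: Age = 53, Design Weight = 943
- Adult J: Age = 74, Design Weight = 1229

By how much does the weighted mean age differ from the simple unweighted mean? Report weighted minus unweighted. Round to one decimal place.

Unweighted sum = 22 + 61 + 35 + 25 + 23 + 41 + 18 + 30 + 53 + 74 = 382
Unweighted mean = 382 / 10 = 38.2
Weighted sum = 22×108 + 61×630 + 35×995 + 25×1329 + 23×1436 + 41×947 + 18×1988 + 30×1697 + 53×943 + 74×1229
  = 2376 + 38430 + 34825 + 33225 + 33028 + 38827 + 35784 + 50910 + 49979 + 90946 = 408330
Sum of weights = 108 + 630 + 995 + 1329 + 1436 + 947 + 1988 + 1697 + 943 + 1229 = 11302
Weighted mean = 408330 / 11302 = 36.129004
Difference (weighted minus unweighted) = -2.0709963

-2.1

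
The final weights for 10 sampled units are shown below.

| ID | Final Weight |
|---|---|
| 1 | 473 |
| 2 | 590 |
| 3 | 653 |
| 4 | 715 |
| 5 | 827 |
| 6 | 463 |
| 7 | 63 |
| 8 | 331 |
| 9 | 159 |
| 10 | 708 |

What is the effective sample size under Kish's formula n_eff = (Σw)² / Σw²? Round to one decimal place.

8.1

Σ wᵢ = 473 + 590 + 653 + 715 + 827 + 463 + 63 + 331 + 159 + 708 = 4982
Σ wᵢ² = 223729 + 348100 + 426409 + 511225 + 683929 + 214369 + 3969 + 109561 + 25281 + 501264 = 3047836
n_eff = 4982² / 3047836 = 24820324 / 3047836 = 8.1435891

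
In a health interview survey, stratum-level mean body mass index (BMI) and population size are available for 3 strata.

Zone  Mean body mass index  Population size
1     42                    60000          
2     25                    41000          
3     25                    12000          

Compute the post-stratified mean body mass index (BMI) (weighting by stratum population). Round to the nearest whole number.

Σ Nₕ·x̄ₕ = 42×60000 + 25×41000 + 25×12000
  = 3845000
Σ Nₕ = 60000 + 41000 + 12000 = 113000
Overall mean = 3845000 / 113000 = 34.026549

34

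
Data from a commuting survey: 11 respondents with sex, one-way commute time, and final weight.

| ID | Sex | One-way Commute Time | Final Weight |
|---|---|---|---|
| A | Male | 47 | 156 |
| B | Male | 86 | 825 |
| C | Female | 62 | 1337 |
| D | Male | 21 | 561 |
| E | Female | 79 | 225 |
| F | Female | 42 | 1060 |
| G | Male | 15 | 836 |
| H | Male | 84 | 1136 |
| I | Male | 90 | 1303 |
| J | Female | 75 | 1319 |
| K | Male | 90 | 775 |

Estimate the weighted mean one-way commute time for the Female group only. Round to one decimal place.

Female rows: C, E, F, J
Weighted sum = 62×1337 + 79×225 + 42×1060 + 75×1319
  = 82894 + 17775 + 44520 + 98925 = 244114
Sum of weights = 3941
Weighted mean = 244114 / 3941 = 61.942147

61.9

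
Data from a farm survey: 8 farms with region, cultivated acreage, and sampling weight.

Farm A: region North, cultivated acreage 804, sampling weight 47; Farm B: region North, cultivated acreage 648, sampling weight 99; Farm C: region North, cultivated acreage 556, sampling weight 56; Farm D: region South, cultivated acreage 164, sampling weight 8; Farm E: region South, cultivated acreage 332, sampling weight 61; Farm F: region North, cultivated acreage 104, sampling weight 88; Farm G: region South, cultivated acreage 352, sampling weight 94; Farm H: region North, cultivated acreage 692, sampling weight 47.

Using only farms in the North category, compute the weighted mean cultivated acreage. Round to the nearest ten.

520

North rows: A, B, C, F, H
Weighted sum = 804×47 + 648×99 + 556×56 + 104×88 + 692×47
  = 37788 + 64152 + 31136 + 9152 + 32524 = 174752
Sum of weights = 47 + 99 + 56 + 88 + 47 = 337
Weighted mean = 174752 / 337 = 518.55193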